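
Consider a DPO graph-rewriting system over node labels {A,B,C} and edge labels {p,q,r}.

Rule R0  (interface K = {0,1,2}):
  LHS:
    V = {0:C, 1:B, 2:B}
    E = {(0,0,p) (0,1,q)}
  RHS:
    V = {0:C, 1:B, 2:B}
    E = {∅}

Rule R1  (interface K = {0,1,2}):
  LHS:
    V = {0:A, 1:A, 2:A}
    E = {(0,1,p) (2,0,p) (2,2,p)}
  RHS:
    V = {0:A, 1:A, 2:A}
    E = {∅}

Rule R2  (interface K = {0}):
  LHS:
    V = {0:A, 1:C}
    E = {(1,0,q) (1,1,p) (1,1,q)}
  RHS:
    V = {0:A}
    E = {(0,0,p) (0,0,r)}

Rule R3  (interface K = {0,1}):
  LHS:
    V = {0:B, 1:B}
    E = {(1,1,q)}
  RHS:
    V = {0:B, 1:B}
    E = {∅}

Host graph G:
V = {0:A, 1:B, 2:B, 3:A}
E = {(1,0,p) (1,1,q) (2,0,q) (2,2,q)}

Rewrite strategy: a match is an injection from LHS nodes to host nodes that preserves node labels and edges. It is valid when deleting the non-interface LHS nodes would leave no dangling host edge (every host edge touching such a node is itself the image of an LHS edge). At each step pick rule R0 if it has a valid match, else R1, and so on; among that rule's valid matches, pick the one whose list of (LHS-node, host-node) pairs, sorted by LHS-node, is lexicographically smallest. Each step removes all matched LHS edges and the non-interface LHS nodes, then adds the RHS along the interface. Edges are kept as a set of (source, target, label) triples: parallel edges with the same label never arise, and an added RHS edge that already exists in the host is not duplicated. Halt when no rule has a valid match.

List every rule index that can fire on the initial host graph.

Answer: [R3]

Steps:
R0: no valid match — LHS pattern not found
R1: no valid match — LHS pattern not found
R2: no valid match — LHS pattern not found
R3: 2 valid matches — {0↦1, 1↦2}, {0↦2, 1↦1}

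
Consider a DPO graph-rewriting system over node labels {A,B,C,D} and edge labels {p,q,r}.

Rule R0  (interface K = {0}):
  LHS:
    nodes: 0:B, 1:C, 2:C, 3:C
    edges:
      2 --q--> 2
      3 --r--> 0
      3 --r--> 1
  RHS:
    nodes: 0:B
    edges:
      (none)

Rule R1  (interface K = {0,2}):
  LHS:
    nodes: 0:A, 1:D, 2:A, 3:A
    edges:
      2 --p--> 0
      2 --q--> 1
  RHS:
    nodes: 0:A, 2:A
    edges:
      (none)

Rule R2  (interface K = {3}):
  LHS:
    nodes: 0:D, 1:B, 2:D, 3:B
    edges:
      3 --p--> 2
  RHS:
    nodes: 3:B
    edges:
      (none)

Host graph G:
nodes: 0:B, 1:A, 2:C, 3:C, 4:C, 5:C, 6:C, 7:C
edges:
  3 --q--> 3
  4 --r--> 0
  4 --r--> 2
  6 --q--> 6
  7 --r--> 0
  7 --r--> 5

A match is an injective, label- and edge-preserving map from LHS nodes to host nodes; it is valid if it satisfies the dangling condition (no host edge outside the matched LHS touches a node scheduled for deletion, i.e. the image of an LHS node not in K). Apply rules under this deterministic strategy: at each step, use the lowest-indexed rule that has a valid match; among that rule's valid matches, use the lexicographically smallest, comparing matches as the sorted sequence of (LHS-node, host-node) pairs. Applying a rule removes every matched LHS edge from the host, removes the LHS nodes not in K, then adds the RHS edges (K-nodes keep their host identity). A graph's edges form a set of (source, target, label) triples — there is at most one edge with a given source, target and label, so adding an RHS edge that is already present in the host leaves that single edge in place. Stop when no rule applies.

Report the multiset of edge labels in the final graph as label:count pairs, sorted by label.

[0] host  ⇒  8 nodes, 6 edges  {3-q->3 4-r->0 4-r->2 6-q->6 7-r->0 7-r->5}
[1] R0 @ {0↦0, 1↦2, 2↦3, 3↦4}  ⇒  5 nodes, 3 edges  {6-q->6 7-r->0 7-r->5}
[2] R0 @ {0↦0, 1↦5, 2↦6, 3↦7}  ⇒  2 nodes, 0 edges  {∅}
normal form: no rule applies after step 2
NF edges: []

Answer: (no edges)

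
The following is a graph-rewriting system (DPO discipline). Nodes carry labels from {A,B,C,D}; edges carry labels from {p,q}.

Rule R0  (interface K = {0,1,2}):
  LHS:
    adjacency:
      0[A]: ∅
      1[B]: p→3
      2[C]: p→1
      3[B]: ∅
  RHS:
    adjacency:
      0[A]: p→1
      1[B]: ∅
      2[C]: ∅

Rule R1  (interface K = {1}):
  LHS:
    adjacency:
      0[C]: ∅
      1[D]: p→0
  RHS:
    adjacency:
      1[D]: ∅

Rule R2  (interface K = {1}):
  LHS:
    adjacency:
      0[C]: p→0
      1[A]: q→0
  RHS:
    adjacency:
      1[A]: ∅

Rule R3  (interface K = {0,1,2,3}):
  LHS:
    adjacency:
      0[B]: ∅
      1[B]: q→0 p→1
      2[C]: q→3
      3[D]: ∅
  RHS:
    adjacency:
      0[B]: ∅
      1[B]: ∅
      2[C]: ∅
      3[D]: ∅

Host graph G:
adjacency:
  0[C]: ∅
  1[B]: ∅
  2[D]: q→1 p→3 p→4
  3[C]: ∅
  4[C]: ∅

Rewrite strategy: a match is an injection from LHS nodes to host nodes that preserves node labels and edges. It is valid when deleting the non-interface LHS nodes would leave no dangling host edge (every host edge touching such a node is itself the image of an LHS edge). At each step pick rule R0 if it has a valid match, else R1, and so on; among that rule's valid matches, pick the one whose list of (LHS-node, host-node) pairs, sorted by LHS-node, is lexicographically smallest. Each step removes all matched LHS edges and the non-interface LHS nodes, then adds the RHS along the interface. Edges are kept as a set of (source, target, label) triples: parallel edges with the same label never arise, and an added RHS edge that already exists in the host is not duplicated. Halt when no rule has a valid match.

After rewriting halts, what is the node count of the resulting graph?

Answer: 3

Rewrite trace:
initial: |V|=5 |E|=3  E = 2-q->1 2-p->3 2-p->4
step 1: apply R1 at {0↦3, 1↦2}  → |V|=4 |E|=2  E = 2-q->1 2-p->4
step 2: apply R1 at {0↦4, 1↦2}  → |V|=3 |E|=1  E = 2-q->1
normal form: no rule applies after step 2
NF nodes: {0:C, 1:B, 2:D}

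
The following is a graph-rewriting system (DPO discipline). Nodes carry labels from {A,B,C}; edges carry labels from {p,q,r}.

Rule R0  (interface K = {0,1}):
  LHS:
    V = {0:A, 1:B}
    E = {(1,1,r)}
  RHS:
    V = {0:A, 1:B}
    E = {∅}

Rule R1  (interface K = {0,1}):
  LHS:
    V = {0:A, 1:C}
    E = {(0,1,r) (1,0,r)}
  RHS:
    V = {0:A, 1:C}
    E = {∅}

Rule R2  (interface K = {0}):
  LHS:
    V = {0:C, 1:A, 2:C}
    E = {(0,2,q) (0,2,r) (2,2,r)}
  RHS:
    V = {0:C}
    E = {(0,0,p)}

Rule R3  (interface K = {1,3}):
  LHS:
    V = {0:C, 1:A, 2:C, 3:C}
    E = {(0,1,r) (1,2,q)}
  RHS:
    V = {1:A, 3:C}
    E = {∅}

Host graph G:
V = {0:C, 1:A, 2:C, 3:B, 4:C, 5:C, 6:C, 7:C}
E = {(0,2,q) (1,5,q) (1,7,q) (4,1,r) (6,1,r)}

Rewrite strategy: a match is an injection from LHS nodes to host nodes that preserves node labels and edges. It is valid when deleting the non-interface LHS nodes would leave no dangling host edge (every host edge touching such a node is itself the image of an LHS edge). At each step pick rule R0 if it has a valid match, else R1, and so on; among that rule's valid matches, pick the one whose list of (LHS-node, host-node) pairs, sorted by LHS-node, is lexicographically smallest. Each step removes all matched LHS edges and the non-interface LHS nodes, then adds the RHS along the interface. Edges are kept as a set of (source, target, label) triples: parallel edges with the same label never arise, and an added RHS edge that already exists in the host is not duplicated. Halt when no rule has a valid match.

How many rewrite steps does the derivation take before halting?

[0] host  ⇒  8 nodes, 5 edges  {0-q->2 1-q->5 1-q->7 4-r->1 6-r->1}
[1] R3 @ {0↦4, 1↦1, 2↦5, 3↦0}  ⇒  6 nodes, 3 edges  {0-q->2 1-q->7 6-r->1}
[2] R3 @ {0↦6, 1↦1, 2↦7, 3↦0}  ⇒  4 nodes, 1 edges  {0-q->2}
final graph: no rule applies after step 2

Answer: 2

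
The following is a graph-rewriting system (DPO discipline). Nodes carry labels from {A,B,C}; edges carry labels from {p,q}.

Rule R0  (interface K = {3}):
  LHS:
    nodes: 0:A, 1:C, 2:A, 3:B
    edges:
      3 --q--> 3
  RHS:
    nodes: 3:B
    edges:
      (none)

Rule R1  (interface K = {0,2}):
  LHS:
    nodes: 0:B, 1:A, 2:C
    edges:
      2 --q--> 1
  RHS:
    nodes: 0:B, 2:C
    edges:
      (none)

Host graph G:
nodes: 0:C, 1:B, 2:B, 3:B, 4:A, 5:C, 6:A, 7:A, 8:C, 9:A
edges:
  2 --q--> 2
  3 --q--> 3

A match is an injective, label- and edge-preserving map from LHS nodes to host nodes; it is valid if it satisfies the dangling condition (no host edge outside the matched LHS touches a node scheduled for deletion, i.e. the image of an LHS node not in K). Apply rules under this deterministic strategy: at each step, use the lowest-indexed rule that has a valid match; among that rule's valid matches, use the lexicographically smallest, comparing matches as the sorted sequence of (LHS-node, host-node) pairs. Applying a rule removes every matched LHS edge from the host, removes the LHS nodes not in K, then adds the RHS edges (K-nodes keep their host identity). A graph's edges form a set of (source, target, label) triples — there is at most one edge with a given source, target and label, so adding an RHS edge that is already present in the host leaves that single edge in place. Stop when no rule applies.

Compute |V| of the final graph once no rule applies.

Answer: 4

Derivation:
start.  V:10 E:2  edges: 2-q->2 3-q->3
1. fire R0 via {0↦4, 1↦0, 2↦6, 3↦2}  →  V:7 E:1  edges: 3-q->3
2. fire R0 via {0↦7, 1↦5, 2↦9, 3↦3}  →  V:4 E:0  edges: ∅
normal form: no rule applies after step 2
NF nodes: {1:B, 2:B, 3:B, 8:C}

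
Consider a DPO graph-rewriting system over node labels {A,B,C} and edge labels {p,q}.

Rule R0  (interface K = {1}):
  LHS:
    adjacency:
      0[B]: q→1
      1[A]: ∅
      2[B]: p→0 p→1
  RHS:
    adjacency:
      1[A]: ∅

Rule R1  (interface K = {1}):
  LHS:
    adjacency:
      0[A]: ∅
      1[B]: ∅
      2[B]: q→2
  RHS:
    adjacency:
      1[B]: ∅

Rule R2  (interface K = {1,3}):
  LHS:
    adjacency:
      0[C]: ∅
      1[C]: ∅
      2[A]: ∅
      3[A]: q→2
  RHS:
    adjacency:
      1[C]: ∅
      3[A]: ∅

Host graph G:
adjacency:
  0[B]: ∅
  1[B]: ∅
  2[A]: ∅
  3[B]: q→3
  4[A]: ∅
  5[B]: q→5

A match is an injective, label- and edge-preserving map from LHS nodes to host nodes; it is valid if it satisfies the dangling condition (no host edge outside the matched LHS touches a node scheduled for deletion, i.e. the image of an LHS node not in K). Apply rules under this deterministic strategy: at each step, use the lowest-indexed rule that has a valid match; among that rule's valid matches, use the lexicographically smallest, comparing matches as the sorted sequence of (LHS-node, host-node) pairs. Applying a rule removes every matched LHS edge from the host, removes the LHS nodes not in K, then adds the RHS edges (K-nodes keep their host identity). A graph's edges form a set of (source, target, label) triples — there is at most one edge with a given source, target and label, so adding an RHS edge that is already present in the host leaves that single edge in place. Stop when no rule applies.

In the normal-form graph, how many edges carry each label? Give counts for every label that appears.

start.  V:6 E:2  edges: 3-q->3 5-q->5
1. fire R1 via {0↦2, 1↦0, 2↦3}  →  V:4 E:1  edges: 5-q->5
2. fire R1 via {0↦4, 1↦0, 2↦5}  →  V:2 E:0  edges: ∅
halt: no rule applies after step 2
NF edges: []

Answer: (no edges)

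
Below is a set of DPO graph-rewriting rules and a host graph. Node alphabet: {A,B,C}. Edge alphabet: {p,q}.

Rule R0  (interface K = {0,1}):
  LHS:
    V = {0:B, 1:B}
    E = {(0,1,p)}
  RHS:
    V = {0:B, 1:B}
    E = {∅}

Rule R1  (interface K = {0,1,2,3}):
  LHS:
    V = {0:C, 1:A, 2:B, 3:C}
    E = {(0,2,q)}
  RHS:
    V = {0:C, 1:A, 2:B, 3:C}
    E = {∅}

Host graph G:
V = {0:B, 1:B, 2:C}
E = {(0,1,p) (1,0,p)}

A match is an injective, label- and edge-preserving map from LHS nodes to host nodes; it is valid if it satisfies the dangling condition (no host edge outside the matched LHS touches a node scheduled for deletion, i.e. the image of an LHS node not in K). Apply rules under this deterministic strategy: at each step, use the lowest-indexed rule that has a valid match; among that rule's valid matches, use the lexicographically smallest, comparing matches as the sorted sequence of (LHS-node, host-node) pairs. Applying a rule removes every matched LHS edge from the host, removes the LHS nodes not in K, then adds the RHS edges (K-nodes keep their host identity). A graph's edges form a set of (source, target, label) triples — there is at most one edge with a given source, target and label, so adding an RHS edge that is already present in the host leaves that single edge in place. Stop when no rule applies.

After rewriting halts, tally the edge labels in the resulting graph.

start.  V:3 E:2  edges: 0-p->1 1-p->0
1. fire R0 via {0↦0, 1↦1}  →  V:3 E:1  edges: 1-p->0
2. fire R0 via {0↦1, 1↦0}  →  V:3 E:0  edges: ∅
normal form: no rule applies after step 2
NF edges: []

Answer: (no edges)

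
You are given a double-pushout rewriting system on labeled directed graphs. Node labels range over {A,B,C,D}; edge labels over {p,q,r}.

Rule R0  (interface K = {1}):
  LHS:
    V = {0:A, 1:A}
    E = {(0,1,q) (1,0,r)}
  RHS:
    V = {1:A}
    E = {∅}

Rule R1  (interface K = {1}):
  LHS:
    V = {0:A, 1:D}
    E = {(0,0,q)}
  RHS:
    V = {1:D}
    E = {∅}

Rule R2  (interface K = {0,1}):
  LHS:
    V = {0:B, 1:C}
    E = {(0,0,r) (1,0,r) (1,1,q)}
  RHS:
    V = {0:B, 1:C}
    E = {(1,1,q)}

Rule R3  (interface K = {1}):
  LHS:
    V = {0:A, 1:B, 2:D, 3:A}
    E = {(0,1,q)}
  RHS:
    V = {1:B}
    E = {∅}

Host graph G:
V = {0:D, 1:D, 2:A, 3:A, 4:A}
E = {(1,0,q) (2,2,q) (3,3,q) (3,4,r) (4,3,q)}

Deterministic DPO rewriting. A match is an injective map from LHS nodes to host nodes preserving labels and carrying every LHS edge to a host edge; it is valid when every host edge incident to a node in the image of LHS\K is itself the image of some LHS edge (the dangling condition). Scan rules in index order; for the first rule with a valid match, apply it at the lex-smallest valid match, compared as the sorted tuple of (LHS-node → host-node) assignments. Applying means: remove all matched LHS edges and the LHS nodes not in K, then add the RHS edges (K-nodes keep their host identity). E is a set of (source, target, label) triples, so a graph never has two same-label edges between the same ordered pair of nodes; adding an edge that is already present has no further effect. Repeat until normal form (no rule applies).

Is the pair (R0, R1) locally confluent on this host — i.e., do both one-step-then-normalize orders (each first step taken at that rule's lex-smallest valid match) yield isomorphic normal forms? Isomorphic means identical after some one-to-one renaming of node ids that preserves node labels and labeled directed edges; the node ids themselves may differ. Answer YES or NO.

branch R0-first: apply at {0↦4, 1↦3} → |E|=3, then 2 more step(s) → NF |V|=2 |E|=1 V={0:D, 1:D} E=1-q->0
branch R1-first: apply at {0↦2, 1↦0} → |E|=4, then 2 more step(s) → NF |V|=2 |E|=1 V={0:D, 1:D} E=1-q->0
graphs isomorphic (equal up to label-preserving node renaming)

Answer: YES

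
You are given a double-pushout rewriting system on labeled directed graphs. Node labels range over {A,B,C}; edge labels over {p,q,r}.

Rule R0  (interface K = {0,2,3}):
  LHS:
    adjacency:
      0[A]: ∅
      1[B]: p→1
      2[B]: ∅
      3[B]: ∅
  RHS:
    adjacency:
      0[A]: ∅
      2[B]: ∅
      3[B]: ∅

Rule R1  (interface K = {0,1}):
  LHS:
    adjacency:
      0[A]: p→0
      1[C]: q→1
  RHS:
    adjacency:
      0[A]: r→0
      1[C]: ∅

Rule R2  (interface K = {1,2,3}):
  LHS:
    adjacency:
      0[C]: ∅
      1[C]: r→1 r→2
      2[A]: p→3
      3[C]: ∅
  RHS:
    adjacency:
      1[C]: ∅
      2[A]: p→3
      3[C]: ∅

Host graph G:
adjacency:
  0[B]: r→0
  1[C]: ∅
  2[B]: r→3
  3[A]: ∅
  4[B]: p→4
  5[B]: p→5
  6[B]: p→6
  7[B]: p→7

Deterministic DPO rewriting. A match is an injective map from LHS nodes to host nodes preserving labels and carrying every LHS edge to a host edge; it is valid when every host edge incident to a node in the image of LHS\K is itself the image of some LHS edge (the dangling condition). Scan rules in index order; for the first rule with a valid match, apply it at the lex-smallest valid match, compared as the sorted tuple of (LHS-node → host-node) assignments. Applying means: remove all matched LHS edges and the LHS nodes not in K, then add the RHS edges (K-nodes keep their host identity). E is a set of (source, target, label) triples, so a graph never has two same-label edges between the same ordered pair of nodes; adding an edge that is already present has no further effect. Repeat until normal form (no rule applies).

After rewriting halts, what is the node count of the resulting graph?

Answer: 4

Derivation:
initial: |V|=8 |E|=6  E = 0-r->0 2-r->3 4-p->4 5-p->5 6-p->6 7-p->7
step 1: apply R0 at {0↦3, 1↦4, 2↦0, 3↦2}  → |V|=7 |E|=5  E = 0-r->0 2-r->3 5-p->5 6-p->6 7-p->7
step 2: apply R0 at {0↦3, 1↦5, 2↦0, 3↦2}  → |V|=6 |E|=4  E = 0-r->0 2-r->3 6-p->6 7-p->7
step 3: apply R0 at {0↦3, 1↦6, 2↦0, 3↦2}  → |V|=5 |E|=3  E = 0-r->0 2-r->3 7-p->7
step 4: apply R0 at {0↦3, 1↦7, 2↦0, 3↦2}  → |V|=4 |E|=2  E = 0-r->0 2-r->3
halt: no rule applies after step 4
NF nodes: {0:B, 1:C, 2:B, 3:A}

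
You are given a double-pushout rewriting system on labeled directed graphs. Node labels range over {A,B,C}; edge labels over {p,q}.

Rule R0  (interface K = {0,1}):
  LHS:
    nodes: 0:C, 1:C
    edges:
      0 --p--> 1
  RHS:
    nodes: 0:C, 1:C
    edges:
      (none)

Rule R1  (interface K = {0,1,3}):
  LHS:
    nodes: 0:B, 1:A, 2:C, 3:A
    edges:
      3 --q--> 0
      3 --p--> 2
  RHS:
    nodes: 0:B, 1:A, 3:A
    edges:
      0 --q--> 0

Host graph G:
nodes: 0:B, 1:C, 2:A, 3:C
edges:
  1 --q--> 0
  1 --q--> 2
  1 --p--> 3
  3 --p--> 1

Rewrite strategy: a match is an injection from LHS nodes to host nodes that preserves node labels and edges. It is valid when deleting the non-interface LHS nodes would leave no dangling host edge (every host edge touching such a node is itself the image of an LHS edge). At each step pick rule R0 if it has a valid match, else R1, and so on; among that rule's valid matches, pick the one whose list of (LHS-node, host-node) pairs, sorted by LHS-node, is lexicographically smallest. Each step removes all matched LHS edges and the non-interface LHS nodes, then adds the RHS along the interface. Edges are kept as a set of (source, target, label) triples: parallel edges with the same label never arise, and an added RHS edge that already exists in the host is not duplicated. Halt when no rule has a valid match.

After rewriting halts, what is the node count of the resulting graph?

initial: |V|=4 |E|=4  E = 1-q->0 1-q->2 1-p->3 3-p->1
step 1: apply R0 at {0↦1, 1↦3}  → |V|=4 |E|=3  E = 1-q->0 1-q->2 3-p->1
step 2: apply R0 at {0↦3, 1↦1}  → |V|=4 |E|=2  E = 1-q->0 1-q->2
halt: no rule applies after step 2
NF nodes: {0:B, 1:C, 2:A, 3:C}

Answer: 4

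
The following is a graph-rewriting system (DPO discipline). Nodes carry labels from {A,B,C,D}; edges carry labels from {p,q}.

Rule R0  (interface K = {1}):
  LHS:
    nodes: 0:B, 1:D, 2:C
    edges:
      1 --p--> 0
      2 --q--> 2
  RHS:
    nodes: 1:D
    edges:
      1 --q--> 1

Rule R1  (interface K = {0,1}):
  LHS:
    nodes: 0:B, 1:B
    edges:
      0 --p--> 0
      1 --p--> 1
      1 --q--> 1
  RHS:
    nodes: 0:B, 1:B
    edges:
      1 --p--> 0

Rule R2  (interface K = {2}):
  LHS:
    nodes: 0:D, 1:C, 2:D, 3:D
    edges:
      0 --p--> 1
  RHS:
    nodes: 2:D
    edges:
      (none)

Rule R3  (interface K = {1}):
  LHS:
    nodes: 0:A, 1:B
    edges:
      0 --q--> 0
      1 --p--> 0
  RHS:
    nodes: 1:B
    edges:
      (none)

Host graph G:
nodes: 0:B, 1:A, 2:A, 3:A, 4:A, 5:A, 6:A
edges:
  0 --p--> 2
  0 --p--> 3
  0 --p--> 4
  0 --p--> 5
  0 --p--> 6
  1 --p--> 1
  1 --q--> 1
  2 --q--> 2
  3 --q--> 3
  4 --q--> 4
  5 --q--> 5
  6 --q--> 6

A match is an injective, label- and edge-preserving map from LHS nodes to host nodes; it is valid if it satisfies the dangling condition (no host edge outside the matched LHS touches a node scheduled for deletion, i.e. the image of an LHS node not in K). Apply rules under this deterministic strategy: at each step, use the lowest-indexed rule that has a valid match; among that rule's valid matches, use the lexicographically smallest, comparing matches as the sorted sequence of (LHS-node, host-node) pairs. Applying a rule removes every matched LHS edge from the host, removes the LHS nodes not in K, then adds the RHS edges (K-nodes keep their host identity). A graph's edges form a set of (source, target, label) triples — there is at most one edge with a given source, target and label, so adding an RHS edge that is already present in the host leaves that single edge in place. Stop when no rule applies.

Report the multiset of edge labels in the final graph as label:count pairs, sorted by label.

start.  V:7 E:12  edges: 0-p->2 0-p->3 0-p->4 0-p->5 0-p->6 1-p->1 1-q->1 2-q->2 3-q->3 4-q->4 5-q->5 6-q->6
1. fire R3 via {0↦2, 1↦0}  →  V:6 E:10  edges: 0-p->3 0-p->4 0-p->5 0-p->6 1-p->1 1-q->1 3-q->3 4-q->4 5-q->5 6-q->6
2. fire R3 via {0↦3, 1↦0}  →  V:5 E:8  edges: 0-p->4 0-p->5 0-p->6 1-p->1 1-q->1 4-q->4 5-q->5 6-q->6
3. fire R3 via {0↦4, 1↦0}  →  V:4 E:6  edges: 0-p->5 0-p->6 1-p->1 1-q->1 5-q->5 6-q->6
4. fire R3 via {0↦5, 1↦0}  →  V:3 E:4  edges: 0-p->6 1-p->1 1-q->1 6-q->6
5. fire R3 via {0↦6, 1↦0}  →  V:2 E:2  edges: 1-p->1 1-q->1
final graph: no rule applies after step 5
NF edges: [(1, 1, 'p'), (1, 1, 'q')]

Answer: p:1 q:1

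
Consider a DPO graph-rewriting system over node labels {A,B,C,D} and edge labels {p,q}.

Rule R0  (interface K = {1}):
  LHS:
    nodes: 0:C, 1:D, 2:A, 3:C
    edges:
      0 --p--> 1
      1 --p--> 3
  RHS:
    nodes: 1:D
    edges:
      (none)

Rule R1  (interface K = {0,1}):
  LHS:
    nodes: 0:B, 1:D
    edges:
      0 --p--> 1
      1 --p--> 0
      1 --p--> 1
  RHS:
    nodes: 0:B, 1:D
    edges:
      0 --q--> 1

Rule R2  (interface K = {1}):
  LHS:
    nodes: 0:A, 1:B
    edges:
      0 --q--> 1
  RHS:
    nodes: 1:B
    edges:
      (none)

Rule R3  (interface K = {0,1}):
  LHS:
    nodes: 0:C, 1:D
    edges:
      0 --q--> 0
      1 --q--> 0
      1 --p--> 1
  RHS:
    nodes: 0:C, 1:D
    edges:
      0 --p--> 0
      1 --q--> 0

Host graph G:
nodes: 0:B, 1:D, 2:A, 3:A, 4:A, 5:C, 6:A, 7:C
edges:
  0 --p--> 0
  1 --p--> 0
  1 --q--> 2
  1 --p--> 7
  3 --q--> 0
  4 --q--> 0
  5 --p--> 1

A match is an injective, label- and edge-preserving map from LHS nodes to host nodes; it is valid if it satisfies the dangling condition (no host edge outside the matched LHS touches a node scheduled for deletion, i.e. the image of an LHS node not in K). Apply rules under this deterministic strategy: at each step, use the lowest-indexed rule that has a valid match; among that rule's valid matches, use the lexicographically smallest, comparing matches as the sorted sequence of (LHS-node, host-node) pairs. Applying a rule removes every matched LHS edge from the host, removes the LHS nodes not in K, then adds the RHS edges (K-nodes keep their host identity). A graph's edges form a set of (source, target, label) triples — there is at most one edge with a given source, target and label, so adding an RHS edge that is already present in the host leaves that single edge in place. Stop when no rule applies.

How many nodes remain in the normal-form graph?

Answer: 3

Rewrite trace:
start.  V:8 E:7  edges: 0-p->0 1-p->0 1-q->2 1-p->7 3-q->0 4-q->0 5-p->1
1. fire R0 via {0↦5, 1↦1, 2↦6, 3↦7}  →  V:5 E:5  edges: 0-p->0 1-p->0 1-q->2 3-q->0 4-q->0
2. fire R2 via {0↦3, 1↦0}  →  V:4 E:4  edges: 0-p->0 1-p->0 1-q->2 4-q->0
3. fire R2 via {0↦4, 1↦0}  →  V:3 E:3  edges: 0-p->0 1-p->0 1-q->2
normal form: no rule applies after step 3
NF nodes: {0:B, 1:D, 2:A}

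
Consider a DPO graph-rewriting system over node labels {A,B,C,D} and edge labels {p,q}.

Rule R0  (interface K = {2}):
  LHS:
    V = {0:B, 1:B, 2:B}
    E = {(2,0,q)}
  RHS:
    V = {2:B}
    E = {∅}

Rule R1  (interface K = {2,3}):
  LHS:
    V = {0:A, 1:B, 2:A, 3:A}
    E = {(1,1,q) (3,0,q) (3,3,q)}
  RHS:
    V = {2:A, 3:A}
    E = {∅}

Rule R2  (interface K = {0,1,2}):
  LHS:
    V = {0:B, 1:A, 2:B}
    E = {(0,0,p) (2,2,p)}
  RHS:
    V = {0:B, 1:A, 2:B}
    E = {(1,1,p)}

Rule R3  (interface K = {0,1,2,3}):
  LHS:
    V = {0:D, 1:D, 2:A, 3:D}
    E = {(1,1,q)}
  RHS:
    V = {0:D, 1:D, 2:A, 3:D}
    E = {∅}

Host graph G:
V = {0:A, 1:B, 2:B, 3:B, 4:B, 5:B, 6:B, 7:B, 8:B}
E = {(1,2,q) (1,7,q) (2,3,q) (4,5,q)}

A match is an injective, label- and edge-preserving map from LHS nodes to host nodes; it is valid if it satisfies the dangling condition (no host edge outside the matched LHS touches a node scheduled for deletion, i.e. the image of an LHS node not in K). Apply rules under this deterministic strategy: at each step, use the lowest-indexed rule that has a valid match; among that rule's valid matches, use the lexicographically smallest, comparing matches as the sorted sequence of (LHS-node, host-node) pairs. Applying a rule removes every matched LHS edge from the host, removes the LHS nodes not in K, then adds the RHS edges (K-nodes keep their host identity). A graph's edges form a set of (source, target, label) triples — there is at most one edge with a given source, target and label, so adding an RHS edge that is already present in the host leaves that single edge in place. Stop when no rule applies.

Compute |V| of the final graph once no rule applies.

initial: |V|=9 |E|=4  E = 1-q->2 1-q->7 2-q->3 4-q->5
step 1: apply R0 at {0↦3, 1↦6, 2↦2}  → |V|=7 |E|=3  E = 1-q->2 1-q->7 4-q->5
step 2: apply R0 at {0↦2, 1↦8, 2↦1}  → |V|=5 |E|=2  E = 1-q->7 4-q->5
normal form: no rule applies after step 2
NF nodes: {0:A, 1:B, 4:B, 5:B, 7:B}

Answer: 5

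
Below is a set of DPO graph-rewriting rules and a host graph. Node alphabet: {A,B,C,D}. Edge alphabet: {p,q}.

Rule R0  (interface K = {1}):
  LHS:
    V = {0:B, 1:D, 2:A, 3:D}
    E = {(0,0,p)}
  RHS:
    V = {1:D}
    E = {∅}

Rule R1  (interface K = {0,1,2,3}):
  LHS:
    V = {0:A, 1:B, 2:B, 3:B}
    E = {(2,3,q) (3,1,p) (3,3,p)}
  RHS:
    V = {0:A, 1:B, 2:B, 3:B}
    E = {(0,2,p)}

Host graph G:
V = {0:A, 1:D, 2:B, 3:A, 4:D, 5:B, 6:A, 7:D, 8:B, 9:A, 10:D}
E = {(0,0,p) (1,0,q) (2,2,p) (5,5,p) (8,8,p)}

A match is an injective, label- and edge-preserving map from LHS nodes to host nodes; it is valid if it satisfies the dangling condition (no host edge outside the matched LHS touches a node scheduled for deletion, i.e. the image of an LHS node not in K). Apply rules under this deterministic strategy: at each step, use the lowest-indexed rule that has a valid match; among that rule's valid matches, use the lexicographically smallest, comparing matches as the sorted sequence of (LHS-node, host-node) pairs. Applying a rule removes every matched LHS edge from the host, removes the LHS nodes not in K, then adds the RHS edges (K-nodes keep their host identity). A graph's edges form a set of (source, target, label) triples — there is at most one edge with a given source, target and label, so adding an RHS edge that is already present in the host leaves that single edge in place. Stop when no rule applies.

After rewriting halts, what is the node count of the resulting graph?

start.  V:11 E:5  edges: 0-p->0 1-q->0 2-p->2 5-p->5 8-p->8
1. fire R0 via {0↦2, 1↦1, 2↦3, 3↦4}  →  V:8 E:4  edges: 0-p->0 1-q->0 5-p->5 8-p->8
2. fire R0 via {0↦5, 1↦1, 2↦6, 3↦7}  →  V:5 E:3  edges: 0-p->0 1-q->0 8-p->8
3. fire R0 via {0↦8, 1↦1, 2↦9, 3↦10}  →  V:2 E:2  edges: 0-p->0 1-q->0
final graph: no rule applies after step 3
NF nodes: {0:A, 1:D}

Answer: 2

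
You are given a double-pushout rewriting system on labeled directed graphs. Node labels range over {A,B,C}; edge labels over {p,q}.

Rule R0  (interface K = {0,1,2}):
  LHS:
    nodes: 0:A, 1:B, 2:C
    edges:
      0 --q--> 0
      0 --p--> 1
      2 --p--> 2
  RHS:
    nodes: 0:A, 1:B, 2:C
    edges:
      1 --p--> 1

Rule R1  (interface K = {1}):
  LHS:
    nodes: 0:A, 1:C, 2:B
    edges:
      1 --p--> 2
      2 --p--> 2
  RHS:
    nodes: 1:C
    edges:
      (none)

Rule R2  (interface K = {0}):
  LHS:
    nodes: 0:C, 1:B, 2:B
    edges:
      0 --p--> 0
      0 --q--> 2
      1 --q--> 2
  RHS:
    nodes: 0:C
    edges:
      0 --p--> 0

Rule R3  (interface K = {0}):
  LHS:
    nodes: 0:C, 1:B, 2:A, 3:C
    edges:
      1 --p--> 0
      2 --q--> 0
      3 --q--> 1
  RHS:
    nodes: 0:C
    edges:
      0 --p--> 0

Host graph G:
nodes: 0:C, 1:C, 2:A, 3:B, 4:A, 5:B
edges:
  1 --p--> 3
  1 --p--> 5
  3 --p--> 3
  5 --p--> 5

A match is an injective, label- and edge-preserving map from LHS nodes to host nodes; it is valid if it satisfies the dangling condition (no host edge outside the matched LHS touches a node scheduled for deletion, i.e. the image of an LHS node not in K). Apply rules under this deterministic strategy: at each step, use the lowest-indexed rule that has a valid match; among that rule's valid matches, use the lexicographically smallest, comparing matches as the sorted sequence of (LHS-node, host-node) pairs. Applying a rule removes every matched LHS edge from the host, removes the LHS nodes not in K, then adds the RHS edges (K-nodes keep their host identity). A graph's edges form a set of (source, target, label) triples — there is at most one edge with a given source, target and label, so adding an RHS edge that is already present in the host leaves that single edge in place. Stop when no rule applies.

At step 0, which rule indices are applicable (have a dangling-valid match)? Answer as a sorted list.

Answer: [R1]

Steps:
R0: no valid match — LHS pattern not found
R1: 4 valid matches — {0↦2, 1↦1, 2↦3}, {0↦2, 1↦1, 2↦5}, {0↦4, 1↦1, 2↦3} (+1 more)
R2: no valid match — LHS pattern not found
R3: no valid match — LHS pattern not found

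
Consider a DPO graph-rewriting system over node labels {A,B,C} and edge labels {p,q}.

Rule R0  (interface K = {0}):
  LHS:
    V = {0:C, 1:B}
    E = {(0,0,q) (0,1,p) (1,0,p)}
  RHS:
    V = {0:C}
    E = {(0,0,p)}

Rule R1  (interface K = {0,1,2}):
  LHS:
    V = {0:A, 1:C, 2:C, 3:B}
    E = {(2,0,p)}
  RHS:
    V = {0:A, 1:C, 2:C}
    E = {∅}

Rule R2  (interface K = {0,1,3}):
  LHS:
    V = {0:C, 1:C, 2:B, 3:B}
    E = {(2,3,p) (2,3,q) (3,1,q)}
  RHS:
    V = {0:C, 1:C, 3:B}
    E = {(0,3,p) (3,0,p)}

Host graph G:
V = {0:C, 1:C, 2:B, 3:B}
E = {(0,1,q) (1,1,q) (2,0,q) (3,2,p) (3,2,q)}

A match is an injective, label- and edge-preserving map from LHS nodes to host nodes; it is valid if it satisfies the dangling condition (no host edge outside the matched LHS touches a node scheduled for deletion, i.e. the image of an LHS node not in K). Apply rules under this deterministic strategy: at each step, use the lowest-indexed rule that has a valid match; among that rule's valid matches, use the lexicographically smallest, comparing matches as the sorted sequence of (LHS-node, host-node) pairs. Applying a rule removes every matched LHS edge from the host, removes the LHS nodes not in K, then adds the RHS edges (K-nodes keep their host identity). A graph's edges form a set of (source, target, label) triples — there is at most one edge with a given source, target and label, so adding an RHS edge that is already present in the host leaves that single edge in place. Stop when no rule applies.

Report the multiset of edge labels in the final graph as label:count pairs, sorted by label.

start.  V:4 E:5  edges: 0-q->1 1-q->1 2-q->0 3-p->2 3-q->2
1. fire R2 via {0↦1, 1↦0, 2↦3, 3↦2}  →  V:3 E:4  edges: 0-q->1 1-q->1 1-p->2 2-p->1
2. fire R0 via {0↦1, 1↦2}  →  V:2 E:2  edges: 0-q->1 1-p->1
final graph: no rule applies after step 2
NF edges: [(0, 1, 'q'), (1, 1, 'p')]

Answer: p:1 q:1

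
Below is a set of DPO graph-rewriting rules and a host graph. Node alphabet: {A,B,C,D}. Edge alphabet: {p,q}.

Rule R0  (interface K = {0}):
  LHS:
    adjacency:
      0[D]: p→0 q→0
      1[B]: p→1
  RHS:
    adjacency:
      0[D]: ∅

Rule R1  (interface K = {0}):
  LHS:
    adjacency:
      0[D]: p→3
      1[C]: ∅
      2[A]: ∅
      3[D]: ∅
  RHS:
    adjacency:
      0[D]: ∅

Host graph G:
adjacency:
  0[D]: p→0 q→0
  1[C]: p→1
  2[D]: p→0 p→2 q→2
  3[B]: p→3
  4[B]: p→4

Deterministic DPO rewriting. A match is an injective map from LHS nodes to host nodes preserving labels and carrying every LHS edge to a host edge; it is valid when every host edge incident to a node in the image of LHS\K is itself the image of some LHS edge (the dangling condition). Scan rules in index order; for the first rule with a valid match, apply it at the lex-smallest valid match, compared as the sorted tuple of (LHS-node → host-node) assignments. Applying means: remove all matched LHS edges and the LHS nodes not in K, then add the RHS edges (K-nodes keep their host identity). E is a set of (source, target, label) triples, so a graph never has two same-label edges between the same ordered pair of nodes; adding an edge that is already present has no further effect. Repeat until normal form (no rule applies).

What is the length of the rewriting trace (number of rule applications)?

Answer: 2

Derivation:
start.  V:5 E:8  edges: 0-p->0 0-q->0 1-p->1 2-p->0 2-p->2 2-q->2 3-p->3 4-p->4
1. fire R0 via {0↦0, 1↦3}  →  V:4 E:5  edges: 1-p->1 2-p->0 2-p->2 2-q->2 4-p->4
2. fire R0 via {0↦2, 1↦4}  →  V:3 E:2  edges: 1-p->1 2-p->0
final graph: no rule applies after step 2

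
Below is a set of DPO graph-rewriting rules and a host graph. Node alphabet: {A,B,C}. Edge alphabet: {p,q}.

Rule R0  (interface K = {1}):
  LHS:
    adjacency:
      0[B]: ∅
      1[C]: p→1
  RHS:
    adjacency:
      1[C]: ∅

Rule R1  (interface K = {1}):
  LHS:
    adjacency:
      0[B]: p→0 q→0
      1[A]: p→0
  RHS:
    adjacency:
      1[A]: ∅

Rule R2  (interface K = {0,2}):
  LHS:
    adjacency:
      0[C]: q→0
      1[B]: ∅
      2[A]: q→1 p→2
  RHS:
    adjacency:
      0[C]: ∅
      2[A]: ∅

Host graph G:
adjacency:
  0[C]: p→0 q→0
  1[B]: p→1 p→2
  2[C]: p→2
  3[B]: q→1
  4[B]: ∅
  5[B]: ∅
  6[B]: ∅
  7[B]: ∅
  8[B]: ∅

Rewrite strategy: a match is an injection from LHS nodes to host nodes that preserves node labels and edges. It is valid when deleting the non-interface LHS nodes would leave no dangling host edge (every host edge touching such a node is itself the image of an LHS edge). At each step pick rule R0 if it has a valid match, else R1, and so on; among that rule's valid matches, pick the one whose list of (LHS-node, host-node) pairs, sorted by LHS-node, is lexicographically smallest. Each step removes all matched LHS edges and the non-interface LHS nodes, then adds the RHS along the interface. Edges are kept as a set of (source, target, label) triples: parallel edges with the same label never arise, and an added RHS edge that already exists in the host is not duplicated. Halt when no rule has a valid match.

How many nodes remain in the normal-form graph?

initial: |V|=9 |E|=6  E = 0-p->0 0-q->0 1-p->1 1-p->2 2-p->2 3-q->1
step 1: apply R0 at {0↦4, 1↦0}  → |V|=8 |E|=5  E = 0-q->0 1-p->1 1-p->2 2-p->2 3-q->1
step 2: apply R0 at {0↦5, 1↦2}  → |V|=7 |E|=4  E = 0-q->0 1-p->1 1-p->2 3-q->1
final graph: no rule applies after step 2
NF nodes: {0:C, 1:B, 2:C, 3:B, 6:B, 7:B, 8:B}

Answer: 7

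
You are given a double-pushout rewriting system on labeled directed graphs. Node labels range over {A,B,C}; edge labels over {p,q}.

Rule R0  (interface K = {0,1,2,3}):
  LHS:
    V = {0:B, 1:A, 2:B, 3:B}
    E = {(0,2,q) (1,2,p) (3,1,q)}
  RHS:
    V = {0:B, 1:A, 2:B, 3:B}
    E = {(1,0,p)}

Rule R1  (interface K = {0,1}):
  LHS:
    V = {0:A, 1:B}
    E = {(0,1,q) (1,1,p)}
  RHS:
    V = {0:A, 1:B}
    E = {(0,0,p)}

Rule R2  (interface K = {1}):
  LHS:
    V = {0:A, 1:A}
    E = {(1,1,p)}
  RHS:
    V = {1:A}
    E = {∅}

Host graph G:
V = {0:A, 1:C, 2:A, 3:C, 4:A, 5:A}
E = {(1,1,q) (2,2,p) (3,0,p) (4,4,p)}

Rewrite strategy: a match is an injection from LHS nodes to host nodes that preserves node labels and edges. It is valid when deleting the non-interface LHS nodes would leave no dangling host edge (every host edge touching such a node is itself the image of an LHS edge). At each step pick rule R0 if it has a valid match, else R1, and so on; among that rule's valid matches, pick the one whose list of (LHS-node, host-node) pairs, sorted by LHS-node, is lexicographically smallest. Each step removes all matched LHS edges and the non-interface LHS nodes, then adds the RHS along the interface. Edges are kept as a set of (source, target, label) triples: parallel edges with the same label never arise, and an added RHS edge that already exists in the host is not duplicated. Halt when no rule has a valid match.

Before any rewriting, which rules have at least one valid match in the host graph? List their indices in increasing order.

R0: no valid match — LHS pattern not found
R1: no valid match — LHS pattern not found
R2: 2 valid matches — {0↦5, 1↦2}, {0↦5, 1↦4}

Answer: [R2]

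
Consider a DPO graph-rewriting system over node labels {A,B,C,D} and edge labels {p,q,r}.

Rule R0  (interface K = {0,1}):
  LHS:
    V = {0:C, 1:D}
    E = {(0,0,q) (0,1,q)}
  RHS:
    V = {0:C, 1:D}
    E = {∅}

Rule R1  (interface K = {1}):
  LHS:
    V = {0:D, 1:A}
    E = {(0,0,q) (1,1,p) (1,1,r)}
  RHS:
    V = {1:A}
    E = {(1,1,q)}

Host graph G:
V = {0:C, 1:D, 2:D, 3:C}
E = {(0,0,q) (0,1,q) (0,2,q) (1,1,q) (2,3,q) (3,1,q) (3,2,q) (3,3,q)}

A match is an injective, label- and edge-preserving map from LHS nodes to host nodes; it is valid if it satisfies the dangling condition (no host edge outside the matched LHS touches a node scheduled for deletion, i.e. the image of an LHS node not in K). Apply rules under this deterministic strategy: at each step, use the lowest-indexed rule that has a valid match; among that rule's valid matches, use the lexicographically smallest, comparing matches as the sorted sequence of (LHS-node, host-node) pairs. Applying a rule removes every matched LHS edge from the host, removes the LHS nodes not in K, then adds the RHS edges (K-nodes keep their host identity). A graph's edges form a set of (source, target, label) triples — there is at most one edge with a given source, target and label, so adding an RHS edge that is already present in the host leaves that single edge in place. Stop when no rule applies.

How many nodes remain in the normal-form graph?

start.  V:4 E:8  edges: 0-q->0 0-q->1 0-q->2 1-q->1 2-q->3 3-q->1 3-q->2 3-q->3
1. fire R0 via {0↦0, 1↦1}  →  V:4 E:6  edges: 0-q->2 1-q->1 2-q->3 3-q->1 3-q->2 3-q->3
2. fire R0 via {0↦3, 1↦1}  →  V:4 E:4  edges: 0-q->2 1-q->1 2-q->3 3-q->2
final graph: no rule applies after step 2
NF nodes: {0:C, 1:D, 2:D, 3:C}

Answer: 4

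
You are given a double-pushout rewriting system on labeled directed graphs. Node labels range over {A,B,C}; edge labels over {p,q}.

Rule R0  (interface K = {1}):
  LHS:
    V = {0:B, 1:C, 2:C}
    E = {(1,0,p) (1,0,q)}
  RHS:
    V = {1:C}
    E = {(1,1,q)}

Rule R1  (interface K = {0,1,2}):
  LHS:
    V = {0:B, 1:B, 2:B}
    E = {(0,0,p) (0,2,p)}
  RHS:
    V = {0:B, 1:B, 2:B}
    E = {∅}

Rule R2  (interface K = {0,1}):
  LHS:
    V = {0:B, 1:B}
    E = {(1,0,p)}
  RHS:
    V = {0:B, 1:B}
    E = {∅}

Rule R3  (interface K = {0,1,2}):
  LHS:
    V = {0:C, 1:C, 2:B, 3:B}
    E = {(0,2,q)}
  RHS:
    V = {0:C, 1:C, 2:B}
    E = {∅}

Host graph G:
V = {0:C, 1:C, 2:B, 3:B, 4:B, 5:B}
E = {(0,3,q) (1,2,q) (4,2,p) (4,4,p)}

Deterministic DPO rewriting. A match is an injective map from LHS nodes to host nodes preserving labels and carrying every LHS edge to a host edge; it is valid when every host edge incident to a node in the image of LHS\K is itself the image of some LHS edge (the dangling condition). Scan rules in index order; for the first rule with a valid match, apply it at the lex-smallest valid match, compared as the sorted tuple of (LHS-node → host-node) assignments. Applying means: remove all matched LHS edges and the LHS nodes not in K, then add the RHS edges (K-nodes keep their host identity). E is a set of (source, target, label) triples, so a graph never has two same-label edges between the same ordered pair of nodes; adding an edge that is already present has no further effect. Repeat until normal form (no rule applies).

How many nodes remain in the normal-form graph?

[0] host  ⇒  6 nodes, 4 edges  {0-q->3 1-q->2 4-p->2 4-p->4}
[1] R1 @ {0↦4, 1↦3, 2↦2}  ⇒  6 nodes, 2 edges  {0-q->3 1-q->2}
[2] R3 @ {0↦0, 1↦1, 2↦3, 3↦4}  ⇒  5 nodes, 1 edges  {1-q->2}
[3] R3 @ {0↦1, 1↦0, 2↦2, 3↦3}  ⇒  4 nodes, 0 edges  {∅}
halt: no rule applies after step 3
NF nodes: {0:C, 1:C, 2:B, 5:B}

Answer: 4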